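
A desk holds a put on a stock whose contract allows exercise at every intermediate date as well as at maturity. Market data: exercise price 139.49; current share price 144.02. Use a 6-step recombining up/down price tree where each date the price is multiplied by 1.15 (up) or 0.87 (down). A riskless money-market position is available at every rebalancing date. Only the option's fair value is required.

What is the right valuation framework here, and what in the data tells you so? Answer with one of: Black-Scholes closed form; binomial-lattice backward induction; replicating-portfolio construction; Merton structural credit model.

framework: binomial-lattice backward induction

Key observation: an American put (K = 139.49, S₀ = 144.02) on a 6-date tree has no closed form — the optimal stopping decision is embedded and must be resolved recursively from expiry.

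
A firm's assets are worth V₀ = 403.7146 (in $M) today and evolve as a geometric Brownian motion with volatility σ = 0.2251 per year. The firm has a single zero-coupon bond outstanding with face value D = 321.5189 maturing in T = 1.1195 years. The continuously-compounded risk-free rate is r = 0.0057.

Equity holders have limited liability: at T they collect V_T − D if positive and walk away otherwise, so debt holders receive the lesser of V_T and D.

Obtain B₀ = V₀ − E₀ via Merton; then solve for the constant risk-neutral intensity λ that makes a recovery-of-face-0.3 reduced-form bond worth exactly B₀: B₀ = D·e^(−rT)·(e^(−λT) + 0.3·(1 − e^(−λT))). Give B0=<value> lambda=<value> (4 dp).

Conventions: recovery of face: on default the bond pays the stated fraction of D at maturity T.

B0=312.1414 lambda=0.0298

Equity is a call on the firm's assets struck at D = 321.5189:
d₁ = [ln(V₀/D) + (r + σ²/2)T] / (σ√T)
   = [ln(403.7146/321.5189) + (0.0057 + 0.5·0.2251²)·1.1195] / (0.2251·√1.1195)
   = [0.227652 + 0.034744] / 0.238170 = 1.101714
d₂ = d₁ − σ√T = 1.101714 − 0.238170 = 0.863544
N(d₁) = 0.864707,  N(d₂) = 0.806081,  e^(−rT) = 0.993639
E₀ = V₀·N(d₁) − D·e^(−rT)·N(d₂)
   = 403.7146·0.864707 − 321.5189·0.993639·0.806081 = 91.573191
B₀ = V₀ − E₀ = 403.7146 − 91.573191 = 312.141409
e^(−λT) = (B₀·e^(rT)/D − 0.3)/(1 − 0.3) = (312.1414·1.006402/321.5189 − 0.3)/0.7 = 0.96721228
λ = −ln(0.96721228)/1.1195 = 0.029779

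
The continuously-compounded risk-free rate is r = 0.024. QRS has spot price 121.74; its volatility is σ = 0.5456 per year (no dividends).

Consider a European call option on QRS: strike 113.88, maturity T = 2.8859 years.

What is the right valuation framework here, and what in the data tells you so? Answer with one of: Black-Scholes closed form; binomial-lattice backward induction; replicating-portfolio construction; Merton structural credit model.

framework: Black-Scholes closed form

Key observation: a European-exercise option on QRS struck at 113.88 — a GBM underlying with constant parameters — admits an analytic price: the data contain no early exercise, no discrete tree, no debt structure.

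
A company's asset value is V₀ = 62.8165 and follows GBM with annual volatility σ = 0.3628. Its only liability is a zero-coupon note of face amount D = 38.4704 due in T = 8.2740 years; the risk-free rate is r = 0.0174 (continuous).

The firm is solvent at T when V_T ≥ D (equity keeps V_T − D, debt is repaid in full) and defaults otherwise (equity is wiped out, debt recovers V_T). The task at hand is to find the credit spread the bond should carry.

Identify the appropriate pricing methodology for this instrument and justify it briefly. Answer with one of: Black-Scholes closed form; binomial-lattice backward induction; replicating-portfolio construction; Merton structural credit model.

Key observation: a levered firm with one bullet debt due at 8.2740 years is the canonical structural-credit setup: equity is a call on the firm's assets struck at the face value.

framework: Merton structural credit model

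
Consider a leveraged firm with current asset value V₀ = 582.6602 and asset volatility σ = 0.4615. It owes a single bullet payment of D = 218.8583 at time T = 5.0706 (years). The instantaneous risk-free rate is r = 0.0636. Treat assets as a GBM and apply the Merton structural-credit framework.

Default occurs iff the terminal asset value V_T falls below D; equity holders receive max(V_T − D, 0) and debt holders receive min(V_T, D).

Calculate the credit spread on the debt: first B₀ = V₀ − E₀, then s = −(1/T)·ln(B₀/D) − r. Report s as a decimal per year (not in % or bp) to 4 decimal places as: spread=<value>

Work the structural quantities from V₀ = 582.6602 against face 218.8583:
d₁ = [ln(V₀/D) + (r + σ²/2)T] / (σ√T)
   = [ln(582.6602/218.8583) + (0.0636 + 0.5·0.4615²)·5.0706] / (0.4615·√5.0706)
   = [0.979180 + 0.862464] / 1.039205 = 1.772165
d₂ = d₁ − σ√T = 1.772165 − 1.039205 = 0.732960
N(d₁) = 0.961816,  N(d₂) = 0.768209,  e^(−rT) = 0.724343
E₀ = V₀·N(d₁) − D·e^(−rT)·N(d₂)
   = 582.6602·0.961816 − 218.8583·0.724343·0.768209 = 438.629214
B₀ = V₀ − E₀ = 582.6602 − 438.629214 = 144.030986
spread = −(1/T)·ln(B₀/D) − r = −(1/5.0706)·ln(144.030986/218.8583) − 0.0636 = 0.01891411

spread=0.0189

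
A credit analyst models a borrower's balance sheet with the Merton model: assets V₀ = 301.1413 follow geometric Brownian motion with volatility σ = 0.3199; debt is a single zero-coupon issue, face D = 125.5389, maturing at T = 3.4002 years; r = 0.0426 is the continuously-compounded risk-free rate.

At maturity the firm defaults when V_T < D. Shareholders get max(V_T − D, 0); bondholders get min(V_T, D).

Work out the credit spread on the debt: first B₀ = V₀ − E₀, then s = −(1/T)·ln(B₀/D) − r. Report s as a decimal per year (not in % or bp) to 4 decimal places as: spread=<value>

spread=0.0048

With assets at 301.1413 and a single debt payment of 125.5389 at 3.4002 years:
d₁ = [ln(V₀/D) + (r + σ²/2)T] / (σ√T)
   = [ln(301.1413/125.5389) + (0.0426 + 0.5·0.3199²)·3.4002] / (0.3199·√3.4002)
   = [0.874964 + 0.318830] / 0.589884 = 2.023778
d₂ = d₁ − σ√T = 2.023778 − 0.589884 = 1.433894
N(d₁) = 0.978504,  N(d₂) = 0.924199,  e^(−rT) = 0.865153
E₀ = V₀·N(d₁) − D·e^(−rT)·N(d₂)
   = 301.1413·0.978504 − 125.5389·0.865153·0.924199 = 194.290220
B₀ = V₀ − E₀ = 301.1413 − 194.290220 = 106.851080
spread = −(1/T)·ln(B₀/D) − r = −(1/3.4002)·ln(106.851080/125.5389) − 0.0426 = 0.00480297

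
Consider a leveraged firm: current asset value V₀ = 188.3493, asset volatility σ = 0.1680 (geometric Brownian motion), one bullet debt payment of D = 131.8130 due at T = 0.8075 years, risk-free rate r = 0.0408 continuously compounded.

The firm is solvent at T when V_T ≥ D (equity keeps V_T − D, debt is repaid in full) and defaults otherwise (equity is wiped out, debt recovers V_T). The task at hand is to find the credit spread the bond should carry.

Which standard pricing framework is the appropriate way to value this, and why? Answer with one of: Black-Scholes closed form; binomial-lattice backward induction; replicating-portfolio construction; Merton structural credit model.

Key observation: the question is about default risk generated by asset-value dynamics against a debt face of 131.8130 — the structural framework prices exactly that.

framework: Merton structural credit model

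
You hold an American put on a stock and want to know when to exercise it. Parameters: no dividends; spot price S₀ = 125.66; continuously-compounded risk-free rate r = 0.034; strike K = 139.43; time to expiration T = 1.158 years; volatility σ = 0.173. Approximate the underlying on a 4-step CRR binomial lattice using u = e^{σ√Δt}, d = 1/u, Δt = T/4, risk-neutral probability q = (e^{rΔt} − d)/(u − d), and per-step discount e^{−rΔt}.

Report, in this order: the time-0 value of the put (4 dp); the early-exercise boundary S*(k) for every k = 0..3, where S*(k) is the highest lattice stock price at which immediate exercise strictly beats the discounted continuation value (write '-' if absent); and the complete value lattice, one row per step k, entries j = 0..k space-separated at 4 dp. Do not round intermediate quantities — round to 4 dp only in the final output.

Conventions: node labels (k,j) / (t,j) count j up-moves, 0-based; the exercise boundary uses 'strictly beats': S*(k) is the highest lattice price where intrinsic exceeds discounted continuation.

Δt=0.28950, u=1.09755, d=0.91112, q=0.52980, disc=e^(-rΔt)=0.99021
k=4 terminal: V=max(K-S,0) → 52.8345 35.1151 13.7700 0.0000 0.0000
k=3: j=0 S=95.0431 intr=44.3869 cont=43.0212 V=44.3869[EX]; j=1 S=114.4911 intr=24.9389 cont=23.5733 V=24.9389[EX]; j=2 S=137.9185 intr=1.5115 cont=6.4112 V=6.4112[hold]; j=3 S=166.1397 intr=0.0000 cont=0.0000 V=0.0000[hold]  S*(3)=114.4911
k=2: j=0 S=104.3149 intr=35.1151 cont=33.7495 V=35.1151[EX]; j=1 S=125.6600 intr=13.7700 cont=14.9748 V=14.9748[hold]; j=2 S=151.3728 intr=0.0000 cont=2.9850 V=2.9850[hold]  S*(2)=104.3149
k=1: j=0 S=114.4911 intr=24.9389 cont=24.2053 V=24.9389[EX]; j=1 S=137.9185 intr=1.5115 cont=8.5381 V=8.5381[hold]  S*(1)=114.4911
k=0: j=0 S=125.6600 intr=13.7700 cont=16.0906 V=16.0906[hold]  S*(0)=-

price = 16.0906
boundary = - 114.4911 104.3149 114.4911
tree:
16.0906
24.9389 8.5381
35.1151 14.9748 2.9850
44.3869 24.9389 6.4112 0.0000
52.8345 35.1151 13.7700 0.0000 0.0000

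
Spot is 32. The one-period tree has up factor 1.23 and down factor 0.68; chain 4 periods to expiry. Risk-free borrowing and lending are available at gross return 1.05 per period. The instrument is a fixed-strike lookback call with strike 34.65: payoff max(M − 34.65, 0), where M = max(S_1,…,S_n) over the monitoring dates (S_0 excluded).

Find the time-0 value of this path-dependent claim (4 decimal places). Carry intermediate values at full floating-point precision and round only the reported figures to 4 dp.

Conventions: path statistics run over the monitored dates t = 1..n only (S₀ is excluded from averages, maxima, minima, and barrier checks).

No-arbitrage gives p* = (R−d)/(u−d) = 0.6727: enumerate every path, weight its payoff by its p*-probability, and discount by R^4.
Enumerate all 2^4 = 16 price paths (U = up ×1.23, D = down ×0.68); each path with k up-moves has probability p*^k·(1−p*)^(4−k).
DDDD: M=21.7600, payoff=0.0000, prob=0.011472
UDDD: M=39.3600, payoff=4.7100, prob=0.023581
DUDD: M=26.7648, payoff=0.0000, prob=0.023581
UUDD: M=48.4128, payoff=13.7628, prob=0.048473
DDUD: M=21.7600, payoff=0.0000, prob=0.023581
UDUD: M=39.3600, payoff=4.7100, prob=0.048473
DUUD: M=32.9207, payoff=0.0000, prob=0.048473
UUUD: M=59.5477, payoff=24.8977, prob=0.099638
DDDU: M=21.7600, payoff=0.0000, prob=0.023581
UDDU: M=39.3600, payoff=4.7100, prob=0.048473
DUDU: M=26.7648, payoff=0.0000, prob=0.048473
UUDU: M=48.4128, payoff=13.7628, prob=0.099638
DDUU: M=22.3861, payoff=0.0000, prob=0.048473
UDUU: M=40.4925, payoff=5.8425, prob=0.099638
DUUU: M=40.4925, payoff=5.8425, prob=0.099638
UUUU: M=73.2437, payoff=38.5937, prob=0.204812
Price = Σ prob·payoff / R^4 = 14.155618 / 1.215506 = 11.6459

price = 11.6459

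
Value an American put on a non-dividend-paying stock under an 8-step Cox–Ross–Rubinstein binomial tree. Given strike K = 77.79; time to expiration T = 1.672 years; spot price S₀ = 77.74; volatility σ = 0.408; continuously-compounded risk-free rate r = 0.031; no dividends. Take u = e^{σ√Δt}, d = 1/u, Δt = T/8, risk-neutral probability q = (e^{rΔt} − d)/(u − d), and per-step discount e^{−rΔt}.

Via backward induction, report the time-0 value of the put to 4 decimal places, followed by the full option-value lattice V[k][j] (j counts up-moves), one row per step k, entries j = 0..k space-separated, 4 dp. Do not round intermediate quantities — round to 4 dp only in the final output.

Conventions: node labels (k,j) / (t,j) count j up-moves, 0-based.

price = 14.0559
tree:
14.0559
19.3987 8.2451
25.9202 12.3369 3.7601
33.3651 17.9106 6.2427 1.0217
40.9245 25.0377 10.1477 1.9399 0.0038
47.1976 33.3651 16.0240 3.6833 0.0073 0.0000
52.4032 40.9245 24.2557 6.9934 0.0138 0.0000 0.0000
56.7230 47.1976 33.3651 13.2783 0.0263 0.0000 0.0000 0.0000
60.3078 52.4032 40.9245 24.2557 0.0500 0.0000 0.0000 0.0000 0.0000

params: Δt=0.20900 u=1.20505 d=0.82984 q=0.47083 e^(-rΔt)=0.99354
t_8 payoffs: 60.3078 52.4032 40.9245 24.2557 0.0500 0.0000 0.0000 0.0000 0.0000
k=7: node(7,0) S=21.0670 payoff=56.7230 vs cont=56.2207 → 56.7230 [stop]  node(7,1) S=30.5924 payoff=47.1976 vs cont=46.6952 → 47.1976 [stop]  node(7,2) S=44.4249 payoff=33.3651 vs cont=32.8627 → 33.3651 [stop]  node(7,3) S=64.5117 payoff=13.2783 vs cont=12.7759 → 13.2783 [stop]  node(7,4) S=93.6808 payoff=0.0000 vs cont=0.0263 → 0.0263 [wait]  node(7,5) S=136.0388 payoff=0.0000 vs cont=0.0000 → 0.0000 [wait]  node(7,6) S=197.5490 payoff=0.0000 vs cont=0.0000 → 0.0000 [wait]  node(7,7) S=286.8713 payoff=0.0000 vs cont=0.0000 → 0.0000 [wait]
k=6: node(6,0) S=25.3868 payoff=52.4032 vs cont=51.9008 → 52.4032 [stop]  node(6,1) S=36.8655 payoff=40.9245 vs cont=40.4221 → 40.9245 [stop]  node(6,2) S=53.5343 payoff=24.2557 vs cont=23.7533 → 24.2557 [stop]  node(6,3) S=77.7400 payoff=0.0500 vs cont=6.9934 → 6.9934 [wait]  node(6,4) S=112.8903 payoff=0.0000 vs cont=0.0138 → 0.0138 [wait]  node(6,5) S=163.9339 payoff=0.0000 vs cont=0.0000 → 0.0000 [wait]  node(6,6) S=238.0570 payoff=0.0000 vs cont=0.0000 → 0.0000 [wait]
k=5: node(5,0) S=30.5924 payoff=47.1976 vs cont=46.6952 → 47.1976 [stop]  node(5,1) S=44.4249 payoff=33.3651 vs cont=32.8627 → 33.3651 [stop]  node(5,2) S=64.5117 payoff=13.2783 vs cont=16.0240 → 16.0240 [wait]  node(5,3) S=93.6808 payoff=0.0000 vs cont=3.6833 → 3.6833 [wait]  node(5,4) S=136.0388 payoff=0.0000 vs cont=0.0073 → 0.0073 [wait]  node(5,5) S=197.5490 payoff=0.0000 vs cont=0.0000 → 0.0000 [wait]
k=4: node(4,0) S=36.8655 payoff=40.9245 vs cont=40.4221 → 40.9245 [stop]  node(4,1) S=53.5343 payoff=24.2557 vs cont=25.0377 → 25.0377 [wait]  node(4,2) S=77.7400 payoff=0.0500 vs cont=10.1477 → 10.1477 [wait]  node(4,3) S=112.8903 payoff=0.0000 vs cont=1.9399 → 1.9399 [wait]  node(4,4) S=163.9339 payoff=0.0000 vs cont=0.0038 → 0.0038 [wait]
k=3: node(3,0) S=44.4249 payoff=33.3651 vs cont=33.2286 → 33.3651 [stop]  node(3,1) S=64.5117 payoff=13.2783 vs cont=17.9106 → 17.9106 [wait]  node(3,2) S=93.6808 payoff=0.0000 vs cont=6.2427 → 6.2427 [wait]  node(3,3) S=136.0388 payoff=0.0000 vs cont=1.0217 → 1.0217 [wait]
k=2: node(2,0) S=53.5343 payoff=24.2557 vs cont=25.9202 → 25.9202 [wait]  node(2,1) S=77.7400 payoff=0.0500 vs cont=12.3369 → 12.3369 [wait]  node(2,2) S=112.8903 payoff=0.0000 vs cont=3.7601 → 3.7601 [wait]
k=1: node(1,0) S=64.5117 payoff=13.2783 vs cont=19.3987 → 19.3987 [wait]  node(1,1) S=93.6808 payoff=0.0000 vs cont=8.2451 → 8.2451 [wait]
k=0: node(0,0) S=77.7400 payoff=0.0500 vs cont=14.0559 → 14.0559 [wait]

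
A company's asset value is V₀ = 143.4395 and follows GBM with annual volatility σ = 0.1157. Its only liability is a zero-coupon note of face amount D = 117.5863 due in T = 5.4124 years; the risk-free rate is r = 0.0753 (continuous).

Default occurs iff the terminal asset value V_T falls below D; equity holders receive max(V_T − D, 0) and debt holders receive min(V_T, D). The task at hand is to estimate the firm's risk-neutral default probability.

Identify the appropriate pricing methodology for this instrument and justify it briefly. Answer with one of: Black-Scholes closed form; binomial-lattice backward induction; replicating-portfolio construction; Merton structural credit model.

framework: Merton structural credit model

Key observation: a levered firm with one bullet debt due at 5.4124 years is the canonical structural-credit setup: equity is a call on the firm's assets struck at the face value.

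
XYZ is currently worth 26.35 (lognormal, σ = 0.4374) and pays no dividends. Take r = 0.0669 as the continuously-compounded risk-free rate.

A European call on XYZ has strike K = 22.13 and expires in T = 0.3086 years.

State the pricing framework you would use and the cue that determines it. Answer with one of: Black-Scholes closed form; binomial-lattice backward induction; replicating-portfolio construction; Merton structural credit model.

Key observation: a European claim on XYZ (strike 22.13) — a lognormal (GBM) underlying with constant rate and volatility — has an exact closed-form value; no lattice or capital structure is involved.

framework: Black-Scholes closed form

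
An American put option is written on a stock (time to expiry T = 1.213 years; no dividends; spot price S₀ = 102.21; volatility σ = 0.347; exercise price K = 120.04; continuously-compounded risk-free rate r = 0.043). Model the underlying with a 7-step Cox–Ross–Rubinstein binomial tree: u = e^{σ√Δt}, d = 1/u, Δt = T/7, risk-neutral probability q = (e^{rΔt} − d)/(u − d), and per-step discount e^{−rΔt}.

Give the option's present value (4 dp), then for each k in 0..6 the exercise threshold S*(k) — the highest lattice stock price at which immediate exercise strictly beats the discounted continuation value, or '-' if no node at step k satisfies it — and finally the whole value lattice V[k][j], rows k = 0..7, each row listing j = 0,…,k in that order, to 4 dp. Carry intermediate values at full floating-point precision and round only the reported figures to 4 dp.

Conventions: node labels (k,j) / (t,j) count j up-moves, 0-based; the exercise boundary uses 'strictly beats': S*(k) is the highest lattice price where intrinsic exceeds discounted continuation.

price = 24.0819
boundary = - - 76.5645 66.2666 76.5645 88.4628 102.2100
tree:
24.0819
32.9553 15.2049
43.4755 22.4980 7.8387
53.7734 32.0401 12.9001 2.6850
62.6862 43.4755 20.6154 5.0589 0.2529
70.4003 53.7734 31.5772 9.5094 0.4993 0.0000
77.0768 62.6862 43.4755 17.8300 0.9858 0.0000 0.0000
82.8554 70.4003 53.7734 31.5772 1.9464 0.0000 0.0000 0.0000

params: Δt=0.17329 u=1.15540 d=0.86550 q=0.48975 e^(-rΔt)=0.99258
t_7 payoffs: 82.8554 70.4003 53.7734 31.5772 1.9464 0.0000 0.0000 0.0000
t_6: node(6,0) S=42.9632 payoff=77.0768 vs cont=76.1857 → 77.0768 [stop]  node(6,1) S=57.3538 payoff=62.6862 vs cont=61.7951 → 62.6862 [stop]  node(6,2) S=76.5645 payoff=43.4755 vs cont=42.5843 → 43.4755 [stop]  node(6,3) S=102.2100 payoff=17.8300 vs cont=16.9389 → 17.8300 [stop]  node(6,4) S=136.4455 payoff=0.0000 vs cont=0.9858 → 0.9858 [wait]  node(6,5) S=182.1482 payoff=0.0000 vs cont=0.0000 → 0.0000 [wait]  node(6,6) S=243.1592 payoff=0.0000 vs cont=0.0000 → 0.0000 [wait]  ⇒ S*(6)=102.2100
t_5: node(5,0) S=49.6397 payoff=70.4003 vs cont=69.5092 → 70.4003 [stop]  node(5,1) S=66.2666 payoff=53.7734 vs cont=52.8823 → 53.7734 [stop]  node(5,2) S=88.4628 payoff=31.5772 vs cont=30.6861 → 31.5772 [stop]  node(5,3) S=118.0936 payoff=1.9464 vs cont=9.5094 → 9.5094 [wait]  node(5,4) S=157.6493 payoff=0.0000 vs cont=0.4993 → 0.4993 [wait]  node(5,5) S=210.4543 payoff=0.0000 vs cont=0.0000 → 0.0000 [wait]  ⇒ S*(5)=88.4628
t_4: node(4,0) S=57.3538 payoff=62.6862 vs cont=61.7951 → 62.6862 [stop]  node(4,1) S=76.5645 payoff=43.4755 vs cont=42.5843 → 43.4755 [stop]  node(4,2) S=102.2100 payoff=17.8300 vs cont=20.6154 → 20.6154 [wait]  node(4,3) S=136.4455 payoff=0.0000 vs cont=5.0589 → 5.0589 [wait]  node(4,4) S=182.1482 payoff=0.0000 vs cont=0.2529 → 0.2529 [wait]  ⇒ S*(4)=76.5645
t_3: node(3,0) S=66.2666 payoff=53.7734 vs cont=52.8823 → 53.7734 [stop]  node(3,1) S=88.4628 payoff=31.5772 vs cont=32.0401 → 32.0401 [wait]  node(3,2) S=118.0936 payoff=1.9464 vs cont=12.9001 → 12.9001 [wait]  node(3,3) S=157.6493 payoff=0.0000 vs cont=2.6850 → 2.6850 [wait]  ⇒ S*(3)=66.2666
t_2: node(2,0) S=76.5645 payoff=43.4755 vs cont=42.8093 → 43.4755 [stop]  node(2,1) S=102.2100 payoff=17.8300 vs cont=22.4980 → 22.4980 [wait]  node(2,2) S=136.4455 payoff=0.0000 vs cont=7.8387 → 7.8387 [wait]  ⇒ S*(2)=76.5645
t_1: node(1,0) S=88.4628 payoff=31.5772 vs cont=32.9553 → 32.9553 [wait]  node(1,1) S=118.0936 payoff=1.9464 vs cont=15.2049 → 15.2049 [wait]  ⇒ S*(1)=-
t_0: node(0,0) S=102.2100 payoff=17.8300 vs cont=24.0819 → 24.0819 [wait]  ⇒ S*(0)=-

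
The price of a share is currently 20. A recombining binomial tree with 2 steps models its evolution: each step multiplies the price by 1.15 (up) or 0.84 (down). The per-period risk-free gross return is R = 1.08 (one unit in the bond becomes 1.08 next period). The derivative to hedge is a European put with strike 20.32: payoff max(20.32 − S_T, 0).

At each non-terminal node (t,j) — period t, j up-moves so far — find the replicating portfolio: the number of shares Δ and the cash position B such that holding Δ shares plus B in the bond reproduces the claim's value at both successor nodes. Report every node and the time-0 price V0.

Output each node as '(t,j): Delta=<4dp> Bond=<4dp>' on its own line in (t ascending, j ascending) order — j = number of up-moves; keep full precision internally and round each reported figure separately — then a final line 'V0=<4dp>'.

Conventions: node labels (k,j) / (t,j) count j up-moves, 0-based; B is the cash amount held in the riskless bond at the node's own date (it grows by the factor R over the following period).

(0,0): Delta=-0.2912 Bond=6.3961
(1,0): Delta=-1.0000 Bond=18.8148
(1,1): Delta=-0.1403 Bond=3.4349
V0=0.5711

Under the risk-neutral measure, an up-move has probability p* = (R−d)/(u−d) = 0.7742 and values discount at R = 1.08.
At maturity the claim pays: V(2,0)=6.2080, V(2,1)=1.0000, V(2,2)=0.0000
Node (1,0) S=16.8000: V=(p*·1.0000+(1−p*)·6.2080)/1.08=2.0148; Δ=(1.0000−6.2080)/(19.3200−14.1120)=-1.0000; B=V−Δ·S=18.8148
Node (1,1) S=23.0000: V=(p*·0.0000+(1−p*)·1.0000)/1.08=0.2091; Δ=(0.0000−1.0000)/(26.4500−19.3200)=-0.1403; B=V−Δ·S=3.4349
Node (0,0) S=20.0000: V=(p*·0.2091+(1−p*)·2.0148)/1.08=0.5711; Δ=(0.2091−2.0148)/(23.0000−16.8000)=-0.2912; B=V−Δ·S=6.3961
Check: Δ(0,0)·S0 + B(0,0) = 0.5711 = V0.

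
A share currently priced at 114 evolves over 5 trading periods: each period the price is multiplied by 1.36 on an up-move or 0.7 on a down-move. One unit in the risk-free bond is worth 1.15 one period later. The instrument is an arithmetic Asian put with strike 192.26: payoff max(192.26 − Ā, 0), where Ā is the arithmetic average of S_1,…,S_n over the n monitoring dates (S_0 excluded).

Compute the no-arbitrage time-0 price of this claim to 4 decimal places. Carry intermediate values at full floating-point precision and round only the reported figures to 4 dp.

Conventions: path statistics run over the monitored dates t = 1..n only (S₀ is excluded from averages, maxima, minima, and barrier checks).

With p* = (R−d)/(u−d) = 0.6818, sum probability × payoff across the paths and divide by R^5.
Enumerate all 2^5 = 32 price paths (U = up ×1.36, D = down ×0.7); each path with k up-moves has probability p*^k·(1−p*)^(5−k).
DDDDD: Ā=44.2587, payoff=148.0013, prob=0.003261
UDDDD: Ā=85.9883, payoff=106.2717, prob=0.006988
DUDDD: Ā=70.9403, payoff=121.3197, prob=0.006988
UUDDD: Ā=137.8268, payoff=54.4332, prob=0.014975
DDUDD: Ā=60.4067, payoff=131.8533, prob=0.006988
UDUDD: Ā=117.3616, payoff=74.8984, prob=0.014975
DUUDD: Ā=102.3136, payoff=89.9464, prob=0.014975
UUUDD: Ā=198.7806, payoff=0.0000, prob=0.032089
DDDUD: Ā=53.0332, payoff=139.2268, prob=0.006988
UDDUD: Ā=103.0359, payoff=89.2241, prob=0.014975
DUDUD: Ā=87.9879, payoff=104.2721, prob=0.014975
UUDUD: Ā=170.9478, payoff=21.3122, prob=0.032089
DDUUD: Ā=77.4543, payoff=114.8057, prob=0.014975
UDUUD: Ā=150.4826, payoff=41.7774, prob=0.032089
DUUUD: Ā=135.4346, payoff=56.8254, prob=0.032089
UUUUD: Ā=263.1300, payoff=0.0000, prob=0.068762
DDDDU: Ā=47.8717, payoff=144.3883, prob=0.006988
UDDDU: Ā=93.0079, payoff=99.2521, prob=0.014975
DUDDU: Ā=77.9599, payoff=114.3001, prob=0.014975
UUDDU: Ā=151.4649, payoff=40.7951, prob=0.032089
DDUDU: Ā=67.4263, payoff=124.8337, prob=0.014975
UDUDU: Ā=130.9996, payoff=61.2604, prob=0.032089
DUUDU: Ā=115.9516, payoff=76.3084, prob=0.032089
UUUDU: Ā=225.2774, payoff=0.0000, prob=0.068762
DDDUU: Ā=60.0528, payoff=132.2072, prob=0.014975
UDDUU: Ā=116.6739, payoff=75.5861, prob=0.032089
DUDUU: Ā=101.6259, payoff=90.6341, prob=0.032089
UUDUU: Ā=197.4447, payoff=0.0000, prob=0.068762
DDUUU: Ā=91.0923, payoff=101.1677, prob=0.032089
UDUUU: Ā=176.9794, payoff=15.2806, prob=0.068762
DUUUU: Ā=161.9314, payoff=30.3286, prob=0.068762
UUUUU: Ā=314.6095, payoff=0.0000, prob=0.147348
Price = Σ prob·payoff / R^5 = 41.211943 / 2.011357 = 20.4896

price = 20.4896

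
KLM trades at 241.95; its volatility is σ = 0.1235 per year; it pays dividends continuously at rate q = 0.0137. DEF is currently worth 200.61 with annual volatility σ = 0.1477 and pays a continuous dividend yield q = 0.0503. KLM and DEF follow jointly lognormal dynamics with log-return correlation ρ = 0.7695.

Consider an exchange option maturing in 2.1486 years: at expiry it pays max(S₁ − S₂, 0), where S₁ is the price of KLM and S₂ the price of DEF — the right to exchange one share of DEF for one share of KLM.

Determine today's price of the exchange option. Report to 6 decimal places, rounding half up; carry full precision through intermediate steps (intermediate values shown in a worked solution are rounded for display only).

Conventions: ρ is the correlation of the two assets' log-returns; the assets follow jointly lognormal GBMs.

σ_eff = √(σ₁² + σ₂² − 2ρσ₁σ₂) = √(0.1235² + 0.1477² − 2·0.7695·0.1235·0.1477) = 0.094840
d₁ = (ln(S₁/S₂) + (q₂ − q₁ + σ_eff²/2)T) / (σ_eff√T) = (ln(241.95/200.61) + (0.0503 − 0.0137 + 0.004497)·2.1486) / 0.139018 = 1.982979
d₂ = d₁ − σ_eff√T = 1.982979 − 0.139018 = 1.843961
N(d₁) = 0.976315,  N(d₂) = 0.967406
V = S₁·e^{−q₁T}·N(d₁) − S₂·e^{−q₂T}·N(d₂) = 229.367474 − 174.190707 = 55.176768
Key observation: no risk-free rate is needed — with the second asset as numeraire the exchange option is a call on the ratio S₁/S₂, and r cancels out of the value.

exchange price = 55.176768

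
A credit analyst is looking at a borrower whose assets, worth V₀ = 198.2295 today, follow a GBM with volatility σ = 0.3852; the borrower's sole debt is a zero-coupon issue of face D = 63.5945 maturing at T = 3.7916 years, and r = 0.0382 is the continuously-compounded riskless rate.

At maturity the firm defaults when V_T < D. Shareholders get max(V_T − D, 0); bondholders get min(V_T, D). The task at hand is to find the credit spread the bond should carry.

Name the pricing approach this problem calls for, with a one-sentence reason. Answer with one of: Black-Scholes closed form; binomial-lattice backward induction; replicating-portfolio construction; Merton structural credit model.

Key observation: a levered firm with one bullet debt due at 3.7916 years is the canonical structural-credit setup: equity is a call on the firm's assets struck at the face value.

framework: Merton structural credit model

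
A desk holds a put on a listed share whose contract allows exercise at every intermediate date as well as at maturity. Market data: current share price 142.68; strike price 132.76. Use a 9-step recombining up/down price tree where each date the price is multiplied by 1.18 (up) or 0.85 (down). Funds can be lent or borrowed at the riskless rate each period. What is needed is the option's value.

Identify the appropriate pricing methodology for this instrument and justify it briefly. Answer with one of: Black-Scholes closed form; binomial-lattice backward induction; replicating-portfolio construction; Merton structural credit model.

Key observation: the exercise right at every one of the 9 steps is what matters: each node needs max(132.76 − S, continuation), which only the stepwise tree valuation starting from spot 142.68 delivers.

framework: binomial-lattice backward induction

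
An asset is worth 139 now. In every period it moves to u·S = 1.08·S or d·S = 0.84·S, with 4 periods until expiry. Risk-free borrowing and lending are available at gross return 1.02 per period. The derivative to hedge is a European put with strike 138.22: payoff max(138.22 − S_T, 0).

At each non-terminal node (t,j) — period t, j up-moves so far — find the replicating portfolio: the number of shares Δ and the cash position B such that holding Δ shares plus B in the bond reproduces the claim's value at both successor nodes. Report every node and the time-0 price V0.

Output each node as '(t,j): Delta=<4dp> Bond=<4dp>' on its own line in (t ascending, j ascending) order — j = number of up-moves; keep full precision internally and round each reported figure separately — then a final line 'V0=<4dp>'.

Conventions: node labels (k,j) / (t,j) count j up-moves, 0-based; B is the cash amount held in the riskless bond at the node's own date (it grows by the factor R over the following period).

Arbitrage-free pricing uses the up-move probability p* = (R−d)/(u−d) = 0.7500, discounting each step at R = 1.02.
At maturity the claim pays: V(4,0)=69.0159, V(4,1)=49.2433, V(4,2)=23.8214, V(4,3)=0.0000, V(4,4)=0.0000
Node (3,0) S=82.3859: V=(p*·49.2433+(1−p*)·69.0159)/1.02=53.1239; Δ=(49.2433−69.0159)/(88.9767−69.2041)=-1.0000; B=V−Δ·S=135.5098
Node (3,1) S=105.9247: V=(p*·23.8214+(1−p*)·49.2433)/1.02=29.5851; Δ=(23.8214−49.2433)/(114.3986−88.9767)=-1.0000; B=V−Δ·S=135.5098
Node (3,2) S=136.1889: V=(p*·0.0000+(1−p*)·23.8214)/1.02=5.8386; Δ=(0.0000−23.8214)/(147.0840−114.3986)=-0.7288; B=V−Δ·S=105.0942
Node (3,3) S=175.1000: V=(p*·0.0000+(1−p*)·0.0000)/1.02=0.0000; Δ=(0.0000−0.0000)/(189.1080−147.0840)=0.0000; B=V−Δ·S=0.0000
Node (2,0) S=98.0784: V=(p*·29.5851+(1−p*)·53.1239)/1.02=34.7743; Δ=(29.5851−53.1239)/(105.9247−82.3859)=-1.0000; B=V−Δ·S=132.8527
Node (2,1) S=126.1008: V=(p*·5.8386+(1−p*)·29.5851)/1.02=11.5443; Δ=(5.8386−29.5851)/(136.1889−105.9247)=-0.7846; B=V−Δ·S=110.4883
Node (2,2) S=162.1296: V=(p*·0.0000+(1−p*)·5.8386)/1.02=1.4310; Δ=(0.0000−5.8386)/(175.1000−136.1889)=-0.1500; B=V−Δ·S=25.7584
Node (1,0) S=116.7600: V=(p*·11.5443+(1−p*)·34.7743)/1.02=17.0116; Δ=(11.5443−34.7743)/(126.1008−98.0784)=-0.8290; B=V−Δ·S=113.8034
Node (1,1) S=150.1200: V=(p*·1.4310+(1−p*)·11.5443)/1.02=3.8817; Δ=(1.4310−11.5443)/(162.1296−126.1008)=-0.2807; B=V−Δ·S=46.0205
Node (0,0) S=139.0000: V=(p*·3.8817+(1−p*)·17.0116)/1.02=7.0237; Δ=(3.8817−17.0116)/(150.1200−116.7600)=-0.3936; B=V−Δ·S=61.7316
Sanity check at the root: Δ(0,0)·S0 + B(0,0) reproduces V0 = 7.0237.

(0,0): Delta=-0.3936 Bond=61.7316
(1,0): Delta=-0.8290 Bond=113.8034
(1,1): Delta=-0.2807 Bond=46.0205
(2,0): Delta=-1.0000 Bond=132.8527
(2,1): Delta=-0.7846 Bond=110.4883
(2,2): Delta=-0.1500 Bond=25.7584
(3,0): Delta=-1.0000 Bond=135.5098
(3,1): Delta=-1.0000 Bond=135.5098
(3,2): Delta=-0.7288 Bond=105.0942
(3,3): Delta=0.0000 Bond=0.0000
V0=7.0237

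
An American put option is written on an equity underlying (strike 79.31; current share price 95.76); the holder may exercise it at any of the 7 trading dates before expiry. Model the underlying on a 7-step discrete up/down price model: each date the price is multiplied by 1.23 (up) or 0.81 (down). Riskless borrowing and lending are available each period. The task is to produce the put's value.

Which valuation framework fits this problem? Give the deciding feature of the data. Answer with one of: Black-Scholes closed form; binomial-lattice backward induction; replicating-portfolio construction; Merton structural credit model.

framework: binomial-lattice backward induction

Key observation: the defining feature is the embedded early-exercise option across 7 discrete dates on the spot-95.76 tree; pricing the strike-79.31 put means working backward with an exercise test at every node.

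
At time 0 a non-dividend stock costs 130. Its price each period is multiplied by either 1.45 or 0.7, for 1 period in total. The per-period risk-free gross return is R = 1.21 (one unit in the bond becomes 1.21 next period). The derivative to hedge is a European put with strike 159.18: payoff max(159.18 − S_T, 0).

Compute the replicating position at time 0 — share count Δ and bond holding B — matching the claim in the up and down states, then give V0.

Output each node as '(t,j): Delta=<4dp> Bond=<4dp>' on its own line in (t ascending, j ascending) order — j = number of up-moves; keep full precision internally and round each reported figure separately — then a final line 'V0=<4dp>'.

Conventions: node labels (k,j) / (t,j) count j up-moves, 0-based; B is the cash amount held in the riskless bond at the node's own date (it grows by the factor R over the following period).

The replicating-portfolio and risk-neutral prices coincide; use p* = (1.21−0.7)/(1.45−0.7) = 0.6800 for the latter.
Terminal payoffs: V(1,0)=68.1800, V(1,1)=0.0000
(0,0): S=130.0000. Δ = (V_up−V_dn)/(S_up−S_dn) = (0.0000−68.1800)/(188.5000−91.0000) = -0.6993. V = [p*·0.0000 + (1−p*)·68.1800]/1.21 = 18.0311. B = V − Δ·S = 108.9377.
Verification: the root portfolio costs Δ(0,0)·S0 + B(0,0) = 18.0311, matching V0.

(0,0): Delta=-0.6993 Bond=108.9377
V0=18.0311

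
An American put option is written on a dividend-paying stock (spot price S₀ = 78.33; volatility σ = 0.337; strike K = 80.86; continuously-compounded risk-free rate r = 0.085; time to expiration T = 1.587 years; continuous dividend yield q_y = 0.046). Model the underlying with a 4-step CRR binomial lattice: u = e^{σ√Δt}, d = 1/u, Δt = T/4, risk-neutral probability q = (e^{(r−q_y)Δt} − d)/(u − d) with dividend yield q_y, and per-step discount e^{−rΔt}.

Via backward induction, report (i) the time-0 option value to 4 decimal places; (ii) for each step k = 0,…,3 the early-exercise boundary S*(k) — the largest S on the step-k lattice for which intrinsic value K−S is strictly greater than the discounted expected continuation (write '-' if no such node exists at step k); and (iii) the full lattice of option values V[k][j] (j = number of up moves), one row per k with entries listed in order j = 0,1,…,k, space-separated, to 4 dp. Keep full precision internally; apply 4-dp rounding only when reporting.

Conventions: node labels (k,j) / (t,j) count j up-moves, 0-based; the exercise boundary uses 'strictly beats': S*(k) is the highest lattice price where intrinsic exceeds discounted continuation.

Δt=0.39675, u=1.23648, d=0.80875, q=0.48359, disc=e^(-rΔt)=0.96684
k=4 terminal: V=max(K-S,0) → 47.3498 29.6266 2.5300 0.0000 0.0000
k=3: j=0 S=41.4348 intr=39.4252 cont=37.4931 V=39.4252[EX]; j=1 S=63.3491 intr=17.5109 cont=15.9751 V=17.5109[EX]; j=2 S=96.8536 intr=0.0000 cont=1.2632 V=1.2632[hold]; j=3 S=148.0782 intr=0.0000 cont=0.0000 V=0.0000[hold]  S*(3)=63.3491
k=2: j=0 S=51.2334 intr=29.6266 cont=27.8718 V=29.6266[EX]; j=1 S=78.3300 intr=2.5300 cont=9.3336 V=9.3336[hold]; j=2 S=119.7577 intr=0.0000 cont=0.6307 V=0.6307[hold]  S*(2)=51.2334
k=1: j=0 S=63.3491 intr=17.5109 cont=19.1561 V=19.1561[hold]; j=1 S=96.8536 intr=0.0000 cont=4.9550 V=4.9550[hold]  S*(1)=-
k=0: j=0 S=78.3300 intr=2.5300 cont=11.8812 V=11.8812[hold]  S*(0)=-

price = 11.8812
boundary = - - 51.2334 63.3491
tree:
11.8812
19.1561 4.9550
29.6266 9.3336 0.6307
39.4252 17.5109 1.2632 0.0000
47.3498 29.6266 2.5300 0.0000 0.0000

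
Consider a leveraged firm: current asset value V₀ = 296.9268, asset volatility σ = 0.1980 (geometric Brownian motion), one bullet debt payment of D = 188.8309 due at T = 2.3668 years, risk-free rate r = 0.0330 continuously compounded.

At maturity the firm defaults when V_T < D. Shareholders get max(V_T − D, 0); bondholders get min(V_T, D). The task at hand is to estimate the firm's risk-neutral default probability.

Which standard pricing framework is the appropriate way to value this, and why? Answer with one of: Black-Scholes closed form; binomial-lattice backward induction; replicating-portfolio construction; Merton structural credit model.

framework: Merton structural credit model

Key observation: the data describe a firm's assets (V₀ = 296.9268, GBM) and a single zero-coupon debt of face 188.8309, so credit quantities follow from equity-as-call in the structural model.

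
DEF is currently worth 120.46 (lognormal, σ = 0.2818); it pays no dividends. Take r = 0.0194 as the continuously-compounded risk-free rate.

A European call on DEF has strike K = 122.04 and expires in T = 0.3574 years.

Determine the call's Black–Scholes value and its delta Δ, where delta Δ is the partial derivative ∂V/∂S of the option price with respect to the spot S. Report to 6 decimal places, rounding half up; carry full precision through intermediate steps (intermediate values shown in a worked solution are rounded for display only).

price = 7.748100
Δ = 0.519158

σ√T = 0.2818·√0.3574 = 0.168468
d₁ = (ln(S/K) + (r+σ²/2)T) / (σ√T) = (ln(120.46/122.04) + (0.0194+0.2818²/2)·0.3574) / 0.168468 = (-0.013031 + 0.021124) / 0.168468 = 0.048040
d₂ = d₁ − σ√T = 0.048040 − 0.168468 = -0.120428
e^{−rT} = 0.993090
N(d₁) = 0.519158,  N(d₂) = 0.452072
Call price V = S·N(d₁) − K·e^{−rT}·N(d₂) = 62.537756 − 54.789656 = 7.748100
Δ = N(d₁) = 0.519158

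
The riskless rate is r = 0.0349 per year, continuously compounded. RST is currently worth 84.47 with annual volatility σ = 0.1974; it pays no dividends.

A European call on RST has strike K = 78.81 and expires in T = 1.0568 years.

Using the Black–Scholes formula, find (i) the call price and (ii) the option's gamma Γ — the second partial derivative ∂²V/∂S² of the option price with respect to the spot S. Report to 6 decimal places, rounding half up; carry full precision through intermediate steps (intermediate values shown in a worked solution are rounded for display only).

σ√T = 0.1974·√1.0568 = 0.202929
d₁ = (ln(S/K) + (r+σ²/2)T) / (σ√T) = (ln(84.47/78.81) + (0.0349+0.1974²/2)·1.0568) / 0.202929 = (0.069357 + 0.057472) / 0.202929 = 0.624992
d₂ = d₁ − σ√T = 0.624992 − 0.202929 = 0.422064
e^{−rT} = 0.963790
N(d₁) = 0.734012,  N(d₂) = 0.663511
Call price V = S·N(d₁) − K·e^{−rT}·N(d₂) = 62.001990 − 50.397788 = 11.604202
φ(d₁) = (1/√(2π))·e^{−d₁²/2} = 0.328163
Γ = φ(d₁) / (S·σ·√T) = 0.019144

price = 11.604202
Γ = 0.019144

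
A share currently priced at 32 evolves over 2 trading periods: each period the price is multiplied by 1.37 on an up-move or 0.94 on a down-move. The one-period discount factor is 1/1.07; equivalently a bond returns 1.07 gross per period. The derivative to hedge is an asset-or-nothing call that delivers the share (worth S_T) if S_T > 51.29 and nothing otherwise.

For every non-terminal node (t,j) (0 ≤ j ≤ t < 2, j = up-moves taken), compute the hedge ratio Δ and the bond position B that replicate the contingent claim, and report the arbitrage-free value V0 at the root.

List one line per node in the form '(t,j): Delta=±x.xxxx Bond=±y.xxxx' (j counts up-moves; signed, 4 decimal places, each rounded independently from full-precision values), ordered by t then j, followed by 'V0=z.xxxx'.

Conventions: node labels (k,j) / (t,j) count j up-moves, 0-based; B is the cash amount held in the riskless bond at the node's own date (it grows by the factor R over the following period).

Arbitrage-free pricing uses the up-move probability p* = (R−d)/(u−d) = 0.3023, discounting each step at R = 1.07.
Expiry values: V(2,0)=0.0000, V(2,1)=0.0000, V(2,2)=60.0608
  t=1,j=0: stock 30.0800 → up 41.2096 (V=0.0000), down 28.2752 (V=0.0000). Price 0.0000; hedge Δ=0.0000, bond B=0.0000.
  t=1,j=1: stock 43.8400 → up 60.0608 (V=60.0608), down 41.2096 (V=0.0000). Price 16.9700; hedge Δ=3.1860, bond B=-122.7063.
  t=0,j=0: stock 32.0000 → up 43.8400 (V=16.9700), down 30.0800 (V=0.0000). Price 4.7948; hedge Δ=1.2333, bond B=-34.6703.
Sanity check at the root: Δ(0,0)·S0 + B(0,0) reproduces V0 = 4.7948.

(0,0): Delta=1.2333 Bond=-34.6703
(1,0): Delta=0.0000 Bond=0.0000
(1,1): Delta=3.1860 Bond=-122.7063
V0=4.7948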